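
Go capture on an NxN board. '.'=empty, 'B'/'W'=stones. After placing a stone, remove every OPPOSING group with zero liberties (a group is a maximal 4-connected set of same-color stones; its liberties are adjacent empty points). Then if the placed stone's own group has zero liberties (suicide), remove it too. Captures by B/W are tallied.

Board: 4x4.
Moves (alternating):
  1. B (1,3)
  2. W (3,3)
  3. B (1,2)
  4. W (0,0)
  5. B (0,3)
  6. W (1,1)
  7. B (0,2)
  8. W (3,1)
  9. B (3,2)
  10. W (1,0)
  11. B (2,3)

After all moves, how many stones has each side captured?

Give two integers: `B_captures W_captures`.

Answer: 1 0

Derivation:
Move 1: B@(1,3) -> caps B=0 W=0
Move 2: W@(3,3) -> caps B=0 W=0
Move 3: B@(1,2) -> caps B=0 W=0
Move 4: W@(0,0) -> caps B=0 W=0
Move 5: B@(0,3) -> caps B=0 W=0
Move 6: W@(1,1) -> caps B=0 W=0
Move 7: B@(0,2) -> caps B=0 W=0
Move 8: W@(3,1) -> caps B=0 W=0
Move 9: B@(3,2) -> caps B=0 W=0
Move 10: W@(1,0) -> caps B=0 W=0
Move 11: B@(2,3) -> caps B=1 W=0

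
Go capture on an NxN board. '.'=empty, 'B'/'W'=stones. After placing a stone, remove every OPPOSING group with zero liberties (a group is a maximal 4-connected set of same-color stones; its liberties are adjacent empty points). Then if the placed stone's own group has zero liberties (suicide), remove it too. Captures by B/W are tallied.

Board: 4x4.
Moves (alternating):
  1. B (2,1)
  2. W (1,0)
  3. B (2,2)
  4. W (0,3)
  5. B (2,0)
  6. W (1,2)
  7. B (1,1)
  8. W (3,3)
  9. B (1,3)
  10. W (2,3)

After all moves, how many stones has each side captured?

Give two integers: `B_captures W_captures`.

Answer: 0 1

Derivation:
Move 1: B@(2,1) -> caps B=0 W=0
Move 2: W@(1,0) -> caps B=0 W=0
Move 3: B@(2,2) -> caps B=0 W=0
Move 4: W@(0,3) -> caps B=0 W=0
Move 5: B@(2,0) -> caps B=0 W=0
Move 6: W@(1,2) -> caps B=0 W=0
Move 7: B@(1,1) -> caps B=0 W=0
Move 8: W@(3,3) -> caps B=0 W=0
Move 9: B@(1,3) -> caps B=0 W=0
Move 10: W@(2,3) -> caps B=0 W=1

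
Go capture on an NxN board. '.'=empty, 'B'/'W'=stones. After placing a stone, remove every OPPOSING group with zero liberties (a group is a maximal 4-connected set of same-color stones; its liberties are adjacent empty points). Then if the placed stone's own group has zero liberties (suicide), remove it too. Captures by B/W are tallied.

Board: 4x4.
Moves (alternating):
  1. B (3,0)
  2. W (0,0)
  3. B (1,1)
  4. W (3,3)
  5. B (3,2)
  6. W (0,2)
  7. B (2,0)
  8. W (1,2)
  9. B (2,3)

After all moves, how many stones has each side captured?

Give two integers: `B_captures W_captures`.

Move 1: B@(3,0) -> caps B=0 W=0
Move 2: W@(0,0) -> caps B=0 W=0
Move 3: B@(1,1) -> caps B=0 W=0
Move 4: W@(3,3) -> caps B=0 W=0
Move 5: B@(3,2) -> caps B=0 W=0
Move 6: W@(0,2) -> caps B=0 W=0
Move 7: B@(2,0) -> caps B=0 W=0
Move 8: W@(1,2) -> caps B=0 W=0
Move 9: B@(2,3) -> caps B=1 W=0

Answer: 1 0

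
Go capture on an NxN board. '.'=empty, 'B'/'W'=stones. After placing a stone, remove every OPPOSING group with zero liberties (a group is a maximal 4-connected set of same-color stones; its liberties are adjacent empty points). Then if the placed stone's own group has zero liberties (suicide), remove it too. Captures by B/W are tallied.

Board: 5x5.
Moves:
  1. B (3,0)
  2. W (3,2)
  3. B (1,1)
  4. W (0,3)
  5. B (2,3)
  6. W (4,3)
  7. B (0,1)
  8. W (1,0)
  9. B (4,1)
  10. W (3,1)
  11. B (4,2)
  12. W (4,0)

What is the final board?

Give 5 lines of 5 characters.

Move 1: B@(3,0) -> caps B=0 W=0
Move 2: W@(3,2) -> caps B=0 W=0
Move 3: B@(1,1) -> caps B=0 W=0
Move 4: W@(0,3) -> caps B=0 W=0
Move 5: B@(2,3) -> caps B=0 W=0
Move 6: W@(4,3) -> caps B=0 W=0
Move 7: B@(0,1) -> caps B=0 W=0
Move 8: W@(1,0) -> caps B=0 W=0
Move 9: B@(4,1) -> caps B=0 W=0
Move 10: W@(3,1) -> caps B=0 W=0
Move 11: B@(4,2) -> caps B=0 W=0
Move 12: W@(4,0) -> caps B=0 W=2

Answer: .B.W.
WB...
...B.
BWW..
W..W.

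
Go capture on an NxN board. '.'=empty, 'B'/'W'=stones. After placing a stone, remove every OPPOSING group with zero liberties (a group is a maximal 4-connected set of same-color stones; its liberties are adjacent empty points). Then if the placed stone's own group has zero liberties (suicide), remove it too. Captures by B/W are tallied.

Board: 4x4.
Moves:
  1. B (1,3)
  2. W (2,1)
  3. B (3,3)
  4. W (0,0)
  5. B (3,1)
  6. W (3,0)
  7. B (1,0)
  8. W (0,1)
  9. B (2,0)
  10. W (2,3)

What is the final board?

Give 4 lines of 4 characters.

Move 1: B@(1,3) -> caps B=0 W=0
Move 2: W@(2,1) -> caps B=0 W=0
Move 3: B@(3,3) -> caps B=0 W=0
Move 4: W@(0,0) -> caps B=0 W=0
Move 5: B@(3,1) -> caps B=0 W=0
Move 6: W@(3,0) -> caps B=0 W=0
Move 7: B@(1,0) -> caps B=0 W=0
Move 8: W@(0,1) -> caps B=0 W=0
Move 9: B@(2,0) -> caps B=1 W=0
Move 10: W@(2,3) -> caps B=1 W=0

Answer: WW..
B..B
BW.W
.B.B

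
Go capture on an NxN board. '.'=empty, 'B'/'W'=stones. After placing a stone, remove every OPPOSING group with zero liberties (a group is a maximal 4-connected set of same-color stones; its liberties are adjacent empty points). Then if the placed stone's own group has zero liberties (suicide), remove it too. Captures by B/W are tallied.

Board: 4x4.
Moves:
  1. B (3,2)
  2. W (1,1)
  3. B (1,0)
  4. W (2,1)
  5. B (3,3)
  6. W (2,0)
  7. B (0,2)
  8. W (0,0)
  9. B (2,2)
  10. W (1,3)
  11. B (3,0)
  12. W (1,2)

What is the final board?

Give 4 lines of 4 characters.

Move 1: B@(3,2) -> caps B=0 W=0
Move 2: W@(1,1) -> caps B=0 W=0
Move 3: B@(1,0) -> caps B=0 W=0
Move 4: W@(2,1) -> caps B=0 W=0
Move 5: B@(3,3) -> caps B=0 W=0
Move 6: W@(2,0) -> caps B=0 W=0
Move 7: B@(0,2) -> caps B=0 W=0
Move 8: W@(0,0) -> caps B=0 W=1
Move 9: B@(2,2) -> caps B=0 W=1
Move 10: W@(1,3) -> caps B=0 W=1
Move 11: B@(3,0) -> caps B=0 W=1
Move 12: W@(1,2) -> caps B=0 W=1

Answer: W.B.
.WWW
WWB.
B.BB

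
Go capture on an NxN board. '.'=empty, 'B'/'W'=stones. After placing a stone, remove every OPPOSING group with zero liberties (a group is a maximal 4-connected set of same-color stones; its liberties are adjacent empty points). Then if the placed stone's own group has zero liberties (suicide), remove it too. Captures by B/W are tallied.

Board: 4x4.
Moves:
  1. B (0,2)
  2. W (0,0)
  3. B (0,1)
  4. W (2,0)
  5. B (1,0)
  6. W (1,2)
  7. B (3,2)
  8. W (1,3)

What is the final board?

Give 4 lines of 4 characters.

Move 1: B@(0,2) -> caps B=0 W=0
Move 2: W@(0,0) -> caps B=0 W=0
Move 3: B@(0,1) -> caps B=0 W=0
Move 4: W@(2,0) -> caps B=0 W=0
Move 5: B@(1,0) -> caps B=1 W=0
Move 6: W@(1,2) -> caps B=1 W=0
Move 7: B@(3,2) -> caps B=1 W=0
Move 8: W@(1,3) -> caps B=1 W=0

Answer: .BB.
B.WW
W...
..B.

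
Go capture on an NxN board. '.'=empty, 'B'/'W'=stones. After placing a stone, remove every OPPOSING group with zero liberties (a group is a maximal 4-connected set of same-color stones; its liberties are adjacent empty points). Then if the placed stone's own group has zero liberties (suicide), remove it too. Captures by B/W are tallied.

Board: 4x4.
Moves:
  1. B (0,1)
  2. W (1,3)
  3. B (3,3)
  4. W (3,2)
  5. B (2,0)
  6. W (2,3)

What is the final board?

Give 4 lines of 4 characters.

Answer: .B..
...W
B..W
..W.

Derivation:
Move 1: B@(0,1) -> caps B=0 W=0
Move 2: W@(1,3) -> caps B=0 W=0
Move 3: B@(3,3) -> caps B=0 W=0
Move 4: W@(3,2) -> caps B=0 W=0
Move 5: B@(2,0) -> caps B=0 W=0
Move 6: W@(2,3) -> caps B=0 W=1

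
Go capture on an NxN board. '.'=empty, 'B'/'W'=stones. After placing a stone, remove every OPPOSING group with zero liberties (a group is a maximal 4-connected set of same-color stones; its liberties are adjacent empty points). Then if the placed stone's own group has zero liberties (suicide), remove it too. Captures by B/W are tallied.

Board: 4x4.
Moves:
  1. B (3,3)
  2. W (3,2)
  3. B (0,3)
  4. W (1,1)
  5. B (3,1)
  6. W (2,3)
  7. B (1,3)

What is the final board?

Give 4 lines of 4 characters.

Answer: ...B
.W.B
...W
.BW.

Derivation:
Move 1: B@(3,3) -> caps B=0 W=0
Move 2: W@(3,2) -> caps B=0 W=0
Move 3: B@(0,3) -> caps B=0 W=0
Move 4: W@(1,1) -> caps B=0 W=0
Move 5: B@(3,1) -> caps B=0 W=0
Move 6: W@(2,3) -> caps B=0 W=1
Move 7: B@(1,3) -> caps B=0 W=1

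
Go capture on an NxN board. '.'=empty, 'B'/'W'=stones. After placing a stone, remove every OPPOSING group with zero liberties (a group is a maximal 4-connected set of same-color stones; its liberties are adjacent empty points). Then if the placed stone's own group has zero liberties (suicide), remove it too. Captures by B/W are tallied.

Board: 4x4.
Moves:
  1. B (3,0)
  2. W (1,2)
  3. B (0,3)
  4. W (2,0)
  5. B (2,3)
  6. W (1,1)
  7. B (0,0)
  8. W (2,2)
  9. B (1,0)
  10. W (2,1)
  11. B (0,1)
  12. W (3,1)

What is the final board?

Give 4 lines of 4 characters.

Move 1: B@(3,0) -> caps B=0 W=0
Move 2: W@(1,2) -> caps B=0 W=0
Move 3: B@(0,3) -> caps B=0 W=0
Move 4: W@(2,0) -> caps B=0 W=0
Move 5: B@(2,3) -> caps B=0 W=0
Move 6: W@(1,1) -> caps B=0 W=0
Move 7: B@(0,0) -> caps B=0 W=0
Move 8: W@(2,2) -> caps B=0 W=0
Move 9: B@(1,0) -> caps B=0 W=0
Move 10: W@(2,1) -> caps B=0 W=0
Move 11: B@(0,1) -> caps B=0 W=0
Move 12: W@(3,1) -> caps B=0 W=1

Answer: BB.B
BWW.
WWWB
.W..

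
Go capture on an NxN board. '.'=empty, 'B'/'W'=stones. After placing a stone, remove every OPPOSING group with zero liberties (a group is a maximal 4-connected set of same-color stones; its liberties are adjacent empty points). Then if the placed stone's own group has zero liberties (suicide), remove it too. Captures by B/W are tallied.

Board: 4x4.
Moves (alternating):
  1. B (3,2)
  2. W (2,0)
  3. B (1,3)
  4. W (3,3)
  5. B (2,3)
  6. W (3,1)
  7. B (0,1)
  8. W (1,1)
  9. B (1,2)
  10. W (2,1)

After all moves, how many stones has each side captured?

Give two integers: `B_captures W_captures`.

Answer: 1 0

Derivation:
Move 1: B@(3,2) -> caps B=0 W=0
Move 2: W@(2,0) -> caps B=0 W=0
Move 3: B@(1,3) -> caps B=0 W=0
Move 4: W@(3,3) -> caps B=0 W=0
Move 5: B@(2,3) -> caps B=1 W=0
Move 6: W@(3,1) -> caps B=1 W=0
Move 7: B@(0,1) -> caps B=1 W=0
Move 8: W@(1,1) -> caps B=1 W=0
Move 9: B@(1,2) -> caps B=1 W=0
Move 10: W@(2,1) -> caps B=1 W=0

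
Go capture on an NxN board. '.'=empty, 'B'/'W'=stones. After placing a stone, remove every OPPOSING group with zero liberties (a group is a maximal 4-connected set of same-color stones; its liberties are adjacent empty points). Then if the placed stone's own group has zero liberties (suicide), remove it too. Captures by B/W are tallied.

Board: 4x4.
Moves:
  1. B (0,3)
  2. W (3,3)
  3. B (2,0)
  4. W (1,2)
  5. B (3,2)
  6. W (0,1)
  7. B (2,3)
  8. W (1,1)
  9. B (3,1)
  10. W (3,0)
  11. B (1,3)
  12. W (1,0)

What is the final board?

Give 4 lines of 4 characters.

Move 1: B@(0,3) -> caps B=0 W=0
Move 2: W@(3,3) -> caps B=0 W=0
Move 3: B@(2,0) -> caps B=0 W=0
Move 4: W@(1,2) -> caps B=0 W=0
Move 5: B@(3,2) -> caps B=0 W=0
Move 6: W@(0,1) -> caps B=0 W=0
Move 7: B@(2,3) -> caps B=1 W=0
Move 8: W@(1,1) -> caps B=1 W=0
Move 9: B@(3,1) -> caps B=1 W=0
Move 10: W@(3,0) -> caps B=1 W=0
Move 11: B@(1,3) -> caps B=1 W=0
Move 12: W@(1,0) -> caps B=1 W=0

Answer: .W.B
WWWB
B..B
.BB.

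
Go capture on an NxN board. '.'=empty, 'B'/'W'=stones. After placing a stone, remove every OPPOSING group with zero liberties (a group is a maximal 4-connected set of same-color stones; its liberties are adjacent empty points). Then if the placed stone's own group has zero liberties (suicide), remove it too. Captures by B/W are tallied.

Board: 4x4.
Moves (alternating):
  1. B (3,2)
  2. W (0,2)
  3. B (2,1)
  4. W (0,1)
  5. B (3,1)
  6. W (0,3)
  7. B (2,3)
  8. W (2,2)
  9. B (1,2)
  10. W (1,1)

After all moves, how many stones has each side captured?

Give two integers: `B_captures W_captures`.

Answer: 1 0

Derivation:
Move 1: B@(3,2) -> caps B=0 W=0
Move 2: W@(0,2) -> caps B=0 W=0
Move 3: B@(2,1) -> caps B=0 W=0
Move 4: W@(0,1) -> caps B=0 W=0
Move 5: B@(3,1) -> caps B=0 W=0
Move 6: W@(0,3) -> caps B=0 W=0
Move 7: B@(2,3) -> caps B=0 W=0
Move 8: W@(2,2) -> caps B=0 W=0
Move 9: B@(1,2) -> caps B=1 W=0
Move 10: W@(1,1) -> caps B=1 W=0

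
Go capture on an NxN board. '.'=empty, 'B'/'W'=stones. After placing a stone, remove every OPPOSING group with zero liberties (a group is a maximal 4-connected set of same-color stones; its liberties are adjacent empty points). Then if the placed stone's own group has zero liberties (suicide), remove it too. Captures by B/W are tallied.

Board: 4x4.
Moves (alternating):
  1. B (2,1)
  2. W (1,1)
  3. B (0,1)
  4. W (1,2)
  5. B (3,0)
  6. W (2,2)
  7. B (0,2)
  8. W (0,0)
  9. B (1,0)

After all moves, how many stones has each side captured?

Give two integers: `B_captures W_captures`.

Move 1: B@(2,1) -> caps B=0 W=0
Move 2: W@(1,1) -> caps B=0 W=0
Move 3: B@(0,1) -> caps B=0 W=0
Move 4: W@(1,2) -> caps B=0 W=0
Move 5: B@(3,0) -> caps B=0 W=0
Move 6: W@(2,2) -> caps B=0 W=0
Move 7: B@(0,2) -> caps B=0 W=0
Move 8: W@(0,0) -> caps B=0 W=0
Move 9: B@(1,0) -> caps B=1 W=0

Answer: 1 0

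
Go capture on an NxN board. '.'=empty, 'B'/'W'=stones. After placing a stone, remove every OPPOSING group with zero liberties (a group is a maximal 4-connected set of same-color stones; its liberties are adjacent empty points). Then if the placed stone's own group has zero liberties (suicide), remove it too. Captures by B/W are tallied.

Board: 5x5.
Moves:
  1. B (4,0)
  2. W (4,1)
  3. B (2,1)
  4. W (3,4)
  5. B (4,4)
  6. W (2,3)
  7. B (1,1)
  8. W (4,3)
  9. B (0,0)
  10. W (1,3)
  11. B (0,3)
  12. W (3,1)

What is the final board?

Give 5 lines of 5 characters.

Answer: B..B.
.B.W.
.B.W.
.W..W
BW.W.

Derivation:
Move 1: B@(4,0) -> caps B=0 W=0
Move 2: W@(4,1) -> caps B=0 W=0
Move 3: B@(2,1) -> caps B=0 W=0
Move 4: W@(3,4) -> caps B=0 W=0
Move 5: B@(4,4) -> caps B=0 W=0
Move 6: W@(2,3) -> caps B=0 W=0
Move 7: B@(1,1) -> caps B=0 W=0
Move 8: W@(4,3) -> caps B=0 W=1
Move 9: B@(0,0) -> caps B=0 W=1
Move 10: W@(1,3) -> caps B=0 W=1
Move 11: B@(0,3) -> caps B=0 W=1
Move 12: W@(3,1) -> caps B=0 W=1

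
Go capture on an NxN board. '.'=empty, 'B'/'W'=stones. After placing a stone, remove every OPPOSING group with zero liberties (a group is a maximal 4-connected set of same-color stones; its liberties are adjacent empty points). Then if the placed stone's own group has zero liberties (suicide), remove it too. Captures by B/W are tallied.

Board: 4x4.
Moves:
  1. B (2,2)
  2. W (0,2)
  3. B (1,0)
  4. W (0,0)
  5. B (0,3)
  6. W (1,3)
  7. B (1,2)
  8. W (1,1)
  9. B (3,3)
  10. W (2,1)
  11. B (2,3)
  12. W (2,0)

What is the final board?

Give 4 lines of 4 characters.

Move 1: B@(2,2) -> caps B=0 W=0
Move 2: W@(0,2) -> caps B=0 W=0
Move 3: B@(1,0) -> caps B=0 W=0
Move 4: W@(0,0) -> caps B=0 W=0
Move 5: B@(0,3) -> caps B=0 W=0
Move 6: W@(1,3) -> caps B=0 W=1
Move 7: B@(1,2) -> caps B=0 W=1
Move 8: W@(1,1) -> caps B=0 W=1
Move 9: B@(3,3) -> caps B=0 W=1
Move 10: W@(2,1) -> caps B=0 W=1
Move 11: B@(2,3) -> caps B=0 W=1
Move 12: W@(2,0) -> caps B=0 W=2

Answer: W.W.
.WBW
WWBB
...B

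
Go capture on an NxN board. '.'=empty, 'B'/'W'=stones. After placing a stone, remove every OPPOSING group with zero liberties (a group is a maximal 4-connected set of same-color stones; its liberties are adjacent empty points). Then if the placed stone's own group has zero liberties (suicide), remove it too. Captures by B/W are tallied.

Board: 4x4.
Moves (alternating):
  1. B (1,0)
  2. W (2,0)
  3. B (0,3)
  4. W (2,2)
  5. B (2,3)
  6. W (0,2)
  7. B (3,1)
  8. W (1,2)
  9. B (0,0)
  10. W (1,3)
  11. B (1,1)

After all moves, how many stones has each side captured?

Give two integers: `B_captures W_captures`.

Answer: 0 1

Derivation:
Move 1: B@(1,0) -> caps B=0 W=0
Move 2: W@(2,0) -> caps B=0 W=0
Move 3: B@(0,3) -> caps B=0 W=0
Move 4: W@(2,2) -> caps B=0 W=0
Move 5: B@(2,3) -> caps B=0 W=0
Move 6: W@(0,2) -> caps B=0 W=0
Move 7: B@(3,1) -> caps B=0 W=0
Move 8: W@(1,2) -> caps B=0 W=0
Move 9: B@(0,0) -> caps B=0 W=0
Move 10: W@(1,3) -> caps B=0 W=1
Move 11: B@(1,1) -> caps B=0 W=1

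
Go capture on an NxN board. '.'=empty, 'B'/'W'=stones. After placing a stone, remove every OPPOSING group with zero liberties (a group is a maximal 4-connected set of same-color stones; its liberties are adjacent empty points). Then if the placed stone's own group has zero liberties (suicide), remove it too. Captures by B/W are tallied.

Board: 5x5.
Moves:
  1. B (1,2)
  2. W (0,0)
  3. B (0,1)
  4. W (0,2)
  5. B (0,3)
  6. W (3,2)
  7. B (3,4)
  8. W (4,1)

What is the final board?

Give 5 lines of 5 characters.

Move 1: B@(1,2) -> caps B=0 W=0
Move 2: W@(0,0) -> caps B=0 W=0
Move 3: B@(0,1) -> caps B=0 W=0
Move 4: W@(0,2) -> caps B=0 W=0
Move 5: B@(0,3) -> caps B=1 W=0
Move 6: W@(3,2) -> caps B=1 W=0
Move 7: B@(3,4) -> caps B=1 W=0
Move 8: W@(4,1) -> caps B=1 W=0

Answer: WB.B.
..B..
.....
..W.B
.W...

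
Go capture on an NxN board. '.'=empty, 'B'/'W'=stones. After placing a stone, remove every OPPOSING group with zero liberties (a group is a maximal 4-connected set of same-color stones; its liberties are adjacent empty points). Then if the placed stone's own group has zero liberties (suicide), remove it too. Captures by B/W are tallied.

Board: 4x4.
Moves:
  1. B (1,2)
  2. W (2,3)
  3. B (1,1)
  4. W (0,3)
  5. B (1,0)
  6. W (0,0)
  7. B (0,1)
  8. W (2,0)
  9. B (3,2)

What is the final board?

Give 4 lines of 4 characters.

Move 1: B@(1,2) -> caps B=0 W=0
Move 2: W@(2,3) -> caps B=0 W=0
Move 3: B@(1,1) -> caps B=0 W=0
Move 4: W@(0,3) -> caps B=0 W=0
Move 5: B@(1,0) -> caps B=0 W=0
Move 6: W@(0,0) -> caps B=0 W=0
Move 7: B@(0,1) -> caps B=1 W=0
Move 8: W@(2,0) -> caps B=1 W=0
Move 9: B@(3,2) -> caps B=1 W=0

Answer: .B.W
BBB.
W..W
..B.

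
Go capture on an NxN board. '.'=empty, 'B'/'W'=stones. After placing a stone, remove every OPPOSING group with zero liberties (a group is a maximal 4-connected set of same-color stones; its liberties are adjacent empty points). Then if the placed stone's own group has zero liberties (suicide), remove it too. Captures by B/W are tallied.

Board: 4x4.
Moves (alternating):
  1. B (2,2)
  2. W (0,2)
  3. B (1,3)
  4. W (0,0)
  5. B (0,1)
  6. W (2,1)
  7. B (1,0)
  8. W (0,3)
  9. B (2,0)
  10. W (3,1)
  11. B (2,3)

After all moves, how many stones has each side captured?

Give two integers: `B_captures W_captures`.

Move 1: B@(2,2) -> caps B=0 W=0
Move 2: W@(0,2) -> caps B=0 W=0
Move 3: B@(1,3) -> caps B=0 W=0
Move 4: W@(0,0) -> caps B=0 W=0
Move 5: B@(0,1) -> caps B=0 W=0
Move 6: W@(2,1) -> caps B=0 W=0
Move 7: B@(1,0) -> caps B=1 W=0
Move 8: W@(0,3) -> caps B=1 W=0
Move 9: B@(2,0) -> caps B=1 W=0
Move 10: W@(3,1) -> caps B=1 W=0
Move 11: B@(2,3) -> caps B=1 W=0

Answer: 1 0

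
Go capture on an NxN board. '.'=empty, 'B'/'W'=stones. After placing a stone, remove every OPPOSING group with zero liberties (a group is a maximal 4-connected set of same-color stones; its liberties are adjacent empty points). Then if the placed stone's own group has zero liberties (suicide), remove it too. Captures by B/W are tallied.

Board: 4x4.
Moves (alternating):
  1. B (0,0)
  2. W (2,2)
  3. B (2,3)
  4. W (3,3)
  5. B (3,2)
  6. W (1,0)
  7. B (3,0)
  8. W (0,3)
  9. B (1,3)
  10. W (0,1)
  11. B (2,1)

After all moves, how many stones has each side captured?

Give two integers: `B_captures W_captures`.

Answer: 1 1

Derivation:
Move 1: B@(0,0) -> caps B=0 W=0
Move 2: W@(2,2) -> caps B=0 W=0
Move 3: B@(2,3) -> caps B=0 W=0
Move 4: W@(3,3) -> caps B=0 W=0
Move 5: B@(3,2) -> caps B=1 W=0
Move 6: W@(1,0) -> caps B=1 W=0
Move 7: B@(3,0) -> caps B=1 W=0
Move 8: W@(0,3) -> caps B=1 W=0
Move 9: B@(1,3) -> caps B=1 W=0
Move 10: W@(0,1) -> caps B=1 W=1
Move 11: B@(2,1) -> caps B=1 W=1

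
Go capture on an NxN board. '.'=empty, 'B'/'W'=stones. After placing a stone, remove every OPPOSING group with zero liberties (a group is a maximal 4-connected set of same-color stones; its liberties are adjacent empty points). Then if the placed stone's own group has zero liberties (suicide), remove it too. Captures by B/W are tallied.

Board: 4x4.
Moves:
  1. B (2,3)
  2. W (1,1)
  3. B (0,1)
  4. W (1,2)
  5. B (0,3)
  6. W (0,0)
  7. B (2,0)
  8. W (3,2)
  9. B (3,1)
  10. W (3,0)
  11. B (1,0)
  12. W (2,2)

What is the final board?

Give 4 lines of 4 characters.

Answer: .B.B
BWW.
B.WB
.BW.

Derivation:
Move 1: B@(2,3) -> caps B=0 W=0
Move 2: W@(1,1) -> caps B=0 W=0
Move 3: B@(0,1) -> caps B=0 W=0
Move 4: W@(1,2) -> caps B=0 W=0
Move 5: B@(0,3) -> caps B=0 W=0
Move 6: W@(0,0) -> caps B=0 W=0
Move 7: B@(2,0) -> caps B=0 W=0
Move 8: W@(3,2) -> caps B=0 W=0
Move 9: B@(3,1) -> caps B=0 W=0
Move 10: W@(3,0) -> caps B=0 W=0
Move 11: B@(1,0) -> caps B=1 W=0
Move 12: W@(2,2) -> caps B=1 W=0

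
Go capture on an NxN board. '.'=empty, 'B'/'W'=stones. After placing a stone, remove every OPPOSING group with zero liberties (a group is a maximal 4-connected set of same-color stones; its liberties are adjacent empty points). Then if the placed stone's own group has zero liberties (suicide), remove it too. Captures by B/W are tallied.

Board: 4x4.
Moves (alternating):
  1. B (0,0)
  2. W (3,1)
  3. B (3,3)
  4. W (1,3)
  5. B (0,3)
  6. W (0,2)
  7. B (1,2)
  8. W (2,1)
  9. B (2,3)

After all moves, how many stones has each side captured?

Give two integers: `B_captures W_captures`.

Answer: 0 1

Derivation:
Move 1: B@(0,0) -> caps B=0 W=0
Move 2: W@(3,1) -> caps B=0 W=0
Move 3: B@(3,3) -> caps B=0 W=0
Move 4: W@(1,3) -> caps B=0 W=0
Move 5: B@(0,3) -> caps B=0 W=0
Move 6: W@(0,2) -> caps B=0 W=1
Move 7: B@(1,2) -> caps B=0 W=1
Move 8: W@(2,1) -> caps B=0 W=1
Move 9: B@(2,3) -> caps B=0 W=1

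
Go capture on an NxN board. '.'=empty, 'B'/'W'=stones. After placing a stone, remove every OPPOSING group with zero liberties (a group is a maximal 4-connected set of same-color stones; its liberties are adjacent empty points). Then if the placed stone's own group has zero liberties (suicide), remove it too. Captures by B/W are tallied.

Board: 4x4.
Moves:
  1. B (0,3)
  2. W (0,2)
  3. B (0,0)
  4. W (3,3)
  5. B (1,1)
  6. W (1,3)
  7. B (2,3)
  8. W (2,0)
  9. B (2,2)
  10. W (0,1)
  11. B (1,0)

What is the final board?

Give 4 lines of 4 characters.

Answer: BWW.
BB.W
W.BB
...W

Derivation:
Move 1: B@(0,3) -> caps B=0 W=0
Move 2: W@(0,2) -> caps B=0 W=0
Move 3: B@(0,0) -> caps B=0 W=0
Move 4: W@(3,3) -> caps B=0 W=0
Move 5: B@(1,1) -> caps B=0 W=0
Move 6: W@(1,3) -> caps B=0 W=1
Move 7: B@(2,3) -> caps B=0 W=1
Move 8: W@(2,0) -> caps B=0 W=1
Move 9: B@(2,2) -> caps B=0 W=1
Move 10: W@(0,1) -> caps B=0 W=1
Move 11: B@(1,0) -> caps B=0 W=1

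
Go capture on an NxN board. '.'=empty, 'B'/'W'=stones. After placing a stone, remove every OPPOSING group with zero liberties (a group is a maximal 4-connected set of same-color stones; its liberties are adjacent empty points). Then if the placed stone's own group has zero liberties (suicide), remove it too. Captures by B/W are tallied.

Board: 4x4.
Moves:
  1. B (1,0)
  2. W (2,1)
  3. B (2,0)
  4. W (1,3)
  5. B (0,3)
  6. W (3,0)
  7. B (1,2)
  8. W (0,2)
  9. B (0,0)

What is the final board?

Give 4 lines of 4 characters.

Answer: B.W.
B.BW
BW..
W...

Derivation:
Move 1: B@(1,0) -> caps B=0 W=0
Move 2: W@(2,1) -> caps B=0 W=0
Move 3: B@(2,0) -> caps B=0 W=0
Move 4: W@(1,3) -> caps B=0 W=0
Move 5: B@(0,3) -> caps B=0 W=0
Move 6: W@(3,0) -> caps B=0 W=0
Move 7: B@(1,2) -> caps B=0 W=0
Move 8: W@(0,2) -> caps B=0 W=1
Move 9: B@(0,0) -> caps B=0 W=1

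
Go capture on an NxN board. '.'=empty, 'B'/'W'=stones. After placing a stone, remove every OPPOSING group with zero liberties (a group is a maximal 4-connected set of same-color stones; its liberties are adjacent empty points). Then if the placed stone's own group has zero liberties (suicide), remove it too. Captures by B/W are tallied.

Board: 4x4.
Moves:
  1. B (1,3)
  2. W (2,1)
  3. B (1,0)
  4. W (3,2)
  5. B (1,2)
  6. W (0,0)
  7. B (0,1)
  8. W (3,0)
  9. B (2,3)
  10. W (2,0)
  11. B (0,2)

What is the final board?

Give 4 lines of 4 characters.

Answer: .BB.
B.BB
WW.B
W.W.

Derivation:
Move 1: B@(1,3) -> caps B=0 W=0
Move 2: W@(2,1) -> caps B=0 W=0
Move 3: B@(1,0) -> caps B=0 W=0
Move 4: W@(3,2) -> caps B=0 W=0
Move 5: B@(1,2) -> caps B=0 W=0
Move 6: W@(0,0) -> caps B=0 W=0
Move 7: B@(0,1) -> caps B=1 W=0
Move 8: W@(3,0) -> caps B=1 W=0
Move 9: B@(2,3) -> caps B=1 W=0
Move 10: W@(2,0) -> caps B=1 W=0
Move 11: B@(0,2) -> caps B=1 W=0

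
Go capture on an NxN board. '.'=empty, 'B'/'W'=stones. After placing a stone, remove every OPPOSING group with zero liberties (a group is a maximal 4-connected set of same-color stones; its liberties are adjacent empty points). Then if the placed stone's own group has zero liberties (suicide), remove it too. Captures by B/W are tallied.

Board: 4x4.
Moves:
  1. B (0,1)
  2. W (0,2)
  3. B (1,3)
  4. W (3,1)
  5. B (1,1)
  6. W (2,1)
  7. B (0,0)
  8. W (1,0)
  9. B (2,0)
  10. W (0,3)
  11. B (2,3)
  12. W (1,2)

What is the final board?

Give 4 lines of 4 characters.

Move 1: B@(0,1) -> caps B=0 W=0
Move 2: W@(0,2) -> caps B=0 W=0
Move 3: B@(1,3) -> caps B=0 W=0
Move 4: W@(3,1) -> caps B=0 W=0
Move 5: B@(1,1) -> caps B=0 W=0
Move 6: W@(2,1) -> caps B=0 W=0
Move 7: B@(0,0) -> caps B=0 W=0
Move 8: W@(1,0) -> caps B=0 W=0
Move 9: B@(2,0) -> caps B=1 W=0
Move 10: W@(0,3) -> caps B=1 W=0
Move 11: B@(2,3) -> caps B=1 W=0
Move 12: W@(1,2) -> caps B=1 W=0

Answer: BBWW
.BWB
BW.B
.W..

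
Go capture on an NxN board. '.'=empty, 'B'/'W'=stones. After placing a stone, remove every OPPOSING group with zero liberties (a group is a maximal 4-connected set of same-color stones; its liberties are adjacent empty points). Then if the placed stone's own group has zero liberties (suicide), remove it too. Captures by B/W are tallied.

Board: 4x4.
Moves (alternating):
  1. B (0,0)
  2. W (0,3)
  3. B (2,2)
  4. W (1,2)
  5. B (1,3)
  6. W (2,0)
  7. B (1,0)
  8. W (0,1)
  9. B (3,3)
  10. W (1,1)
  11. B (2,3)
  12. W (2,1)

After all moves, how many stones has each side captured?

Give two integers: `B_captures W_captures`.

Move 1: B@(0,0) -> caps B=0 W=0
Move 2: W@(0,3) -> caps B=0 W=0
Move 3: B@(2,2) -> caps B=0 W=0
Move 4: W@(1,2) -> caps B=0 W=0
Move 5: B@(1,3) -> caps B=0 W=0
Move 6: W@(2,0) -> caps B=0 W=0
Move 7: B@(1,0) -> caps B=0 W=0
Move 8: W@(0,1) -> caps B=0 W=0
Move 9: B@(3,3) -> caps B=0 W=0
Move 10: W@(1,1) -> caps B=0 W=2
Move 11: B@(2,3) -> caps B=0 W=2
Move 12: W@(2,1) -> caps B=0 W=2

Answer: 0 2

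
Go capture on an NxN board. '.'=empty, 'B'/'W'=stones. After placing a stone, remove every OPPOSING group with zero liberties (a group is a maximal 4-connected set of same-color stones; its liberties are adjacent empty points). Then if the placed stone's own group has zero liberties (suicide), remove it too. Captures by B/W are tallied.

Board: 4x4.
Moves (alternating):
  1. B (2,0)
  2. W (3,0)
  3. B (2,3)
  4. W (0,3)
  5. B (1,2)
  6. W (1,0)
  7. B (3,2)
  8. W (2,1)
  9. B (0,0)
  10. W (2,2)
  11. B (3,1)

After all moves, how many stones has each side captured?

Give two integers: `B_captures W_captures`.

Answer: 0 1

Derivation:
Move 1: B@(2,0) -> caps B=0 W=0
Move 2: W@(3,0) -> caps B=0 W=0
Move 3: B@(2,3) -> caps B=0 W=0
Move 4: W@(0,3) -> caps B=0 W=0
Move 5: B@(1,2) -> caps B=0 W=0
Move 6: W@(1,0) -> caps B=0 W=0
Move 7: B@(3,2) -> caps B=0 W=0
Move 8: W@(2,1) -> caps B=0 W=1
Move 9: B@(0,0) -> caps B=0 W=1
Move 10: W@(2,2) -> caps B=0 W=1
Move 11: B@(3,1) -> caps B=0 W=1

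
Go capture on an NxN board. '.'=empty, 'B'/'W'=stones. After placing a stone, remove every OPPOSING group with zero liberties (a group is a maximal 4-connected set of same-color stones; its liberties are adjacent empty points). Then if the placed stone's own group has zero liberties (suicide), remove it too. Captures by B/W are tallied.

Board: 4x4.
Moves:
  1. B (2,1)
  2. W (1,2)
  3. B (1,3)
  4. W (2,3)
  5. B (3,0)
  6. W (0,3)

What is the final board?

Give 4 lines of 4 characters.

Answer: ...W
..W.
.B.W
B...

Derivation:
Move 1: B@(2,1) -> caps B=0 W=0
Move 2: W@(1,2) -> caps B=0 W=0
Move 3: B@(1,3) -> caps B=0 W=0
Move 4: W@(2,3) -> caps B=0 W=0
Move 5: B@(3,0) -> caps B=0 W=0
Move 6: W@(0,3) -> caps B=0 W=1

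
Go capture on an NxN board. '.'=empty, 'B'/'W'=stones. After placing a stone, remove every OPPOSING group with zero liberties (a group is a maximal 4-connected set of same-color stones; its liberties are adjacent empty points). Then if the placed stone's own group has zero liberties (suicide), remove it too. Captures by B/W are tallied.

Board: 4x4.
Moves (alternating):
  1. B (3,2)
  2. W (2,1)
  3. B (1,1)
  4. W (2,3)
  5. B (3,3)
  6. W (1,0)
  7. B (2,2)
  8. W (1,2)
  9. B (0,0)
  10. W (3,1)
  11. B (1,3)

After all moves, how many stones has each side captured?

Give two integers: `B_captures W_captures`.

Move 1: B@(3,2) -> caps B=0 W=0
Move 2: W@(2,1) -> caps B=0 W=0
Move 3: B@(1,1) -> caps B=0 W=0
Move 4: W@(2,3) -> caps B=0 W=0
Move 5: B@(3,3) -> caps B=0 W=0
Move 6: W@(1,0) -> caps B=0 W=0
Move 7: B@(2,2) -> caps B=0 W=0
Move 8: W@(1,2) -> caps B=0 W=0
Move 9: B@(0,0) -> caps B=0 W=0
Move 10: W@(3,1) -> caps B=0 W=3
Move 11: B@(1,3) -> caps B=0 W=3

Answer: 0 3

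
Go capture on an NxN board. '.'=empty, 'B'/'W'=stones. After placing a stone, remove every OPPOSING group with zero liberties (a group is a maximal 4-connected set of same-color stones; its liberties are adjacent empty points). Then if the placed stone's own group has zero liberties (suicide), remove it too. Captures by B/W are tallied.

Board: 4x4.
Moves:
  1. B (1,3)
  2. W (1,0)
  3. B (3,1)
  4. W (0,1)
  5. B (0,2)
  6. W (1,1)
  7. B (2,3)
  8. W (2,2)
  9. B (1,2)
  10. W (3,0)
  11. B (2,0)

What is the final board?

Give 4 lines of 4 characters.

Move 1: B@(1,3) -> caps B=0 W=0
Move 2: W@(1,0) -> caps B=0 W=0
Move 3: B@(3,1) -> caps B=0 W=0
Move 4: W@(0,1) -> caps B=0 W=0
Move 5: B@(0,2) -> caps B=0 W=0
Move 6: W@(1,1) -> caps B=0 W=0
Move 7: B@(2,3) -> caps B=0 W=0
Move 8: W@(2,2) -> caps B=0 W=0
Move 9: B@(1,2) -> caps B=0 W=0
Move 10: W@(3,0) -> caps B=0 W=0
Move 11: B@(2,0) -> caps B=1 W=0

Answer: .WB.
WWBB
B.WB
.B..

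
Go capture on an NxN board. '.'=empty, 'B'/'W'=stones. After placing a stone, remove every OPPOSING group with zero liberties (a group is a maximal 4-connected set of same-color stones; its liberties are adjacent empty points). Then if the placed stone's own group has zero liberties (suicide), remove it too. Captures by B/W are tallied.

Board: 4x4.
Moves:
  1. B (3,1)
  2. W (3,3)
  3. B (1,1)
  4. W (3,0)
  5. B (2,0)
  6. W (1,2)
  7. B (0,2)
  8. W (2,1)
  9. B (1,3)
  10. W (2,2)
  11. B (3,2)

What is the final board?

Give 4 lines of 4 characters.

Move 1: B@(3,1) -> caps B=0 W=0
Move 2: W@(3,3) -> caps B=0 W=0
Move 3: B@(1,1) -> caps B=0 W=0
Move 4: W@(3,0) -> caps B=0 W=0
Move 5: B@(2,0) -> caps B=1 W=0
Move 6: W@(1,2) -> caps B=1 W=0
Move 7: B@(0,2) -> caps B=1 W=0
Move 8: W@(2,1) -> caps B=1 W=0
Move 9: B@(1,3) -> caps B=1 W=0
Move 10: W@(2,2) -> caps B=1 W=0
Move 11: B@(3,2) -> caps B=1 W=0

Answer: ..B.
.BWB
BWW.
.BBW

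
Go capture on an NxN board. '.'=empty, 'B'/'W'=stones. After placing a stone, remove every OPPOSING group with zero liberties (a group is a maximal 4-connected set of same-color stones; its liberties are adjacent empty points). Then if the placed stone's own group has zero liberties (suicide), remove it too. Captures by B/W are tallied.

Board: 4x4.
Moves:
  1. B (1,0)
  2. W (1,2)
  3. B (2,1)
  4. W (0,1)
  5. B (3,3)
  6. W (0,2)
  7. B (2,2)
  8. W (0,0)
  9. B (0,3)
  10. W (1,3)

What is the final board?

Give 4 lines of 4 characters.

Answer: WWW.
B.WW
.BB.
...B

Derivation:
Move 1: B@(1,0) -> caps B=0 W=0
Move 2: W@(1,2) -> caps B=0 W=0
Move 3: B@(2,1) -> caps B=0 W=0
Move 4: W@(0,1) -> caps B=0 W=0
Move 5: B@(3,3) -> caps B=0 W=0
Move 6: W@(0,2) -> caps B=0 W=0
Move 7: B@(2,2) -> caps B=0 W=0
Move 8: W@(0,0) -> caps B=0 W=0
Move 9: B@(0,3) -> caps B=0 W=0
Move 10: W@(1,3) -> caps B=0 W=1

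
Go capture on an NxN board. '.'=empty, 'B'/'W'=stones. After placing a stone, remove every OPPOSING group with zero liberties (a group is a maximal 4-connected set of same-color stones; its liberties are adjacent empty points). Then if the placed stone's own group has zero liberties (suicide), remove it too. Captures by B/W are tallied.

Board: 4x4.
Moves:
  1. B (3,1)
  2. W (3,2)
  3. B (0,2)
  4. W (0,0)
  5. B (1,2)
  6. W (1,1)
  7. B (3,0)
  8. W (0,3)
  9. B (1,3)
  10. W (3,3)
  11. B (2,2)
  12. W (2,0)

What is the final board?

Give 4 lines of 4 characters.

Answer: W.B.
.WBB
W.B.
BBWW

Derivation:
Move 1: B@(3,1) -> caps B=0 W=0
Move 2: W@(3,2) -> caps B=0 W=0
Move 3: B@(0,2) -> caps B=0 W=0
Move 4: W@(0,0) -> caps B=0 W=0
Move 5: B@(1,2) -> caps B=0 W=0
Move 6: W@(1,1) -> caps B=0 W=0
Move 7: B@(3,0) -> caps B=0 W=0
Move 8: W@(0,3) -> caps B=0 W=0
Move 9: B@(1,3) -> caps B=1 W=0
Move 10: W@(3,3) -> caps B=1 W=0
Move 11: B@(2,2) -> caps B=1 W=0
Move 12: W@(2,0) -> caps B=1 W=0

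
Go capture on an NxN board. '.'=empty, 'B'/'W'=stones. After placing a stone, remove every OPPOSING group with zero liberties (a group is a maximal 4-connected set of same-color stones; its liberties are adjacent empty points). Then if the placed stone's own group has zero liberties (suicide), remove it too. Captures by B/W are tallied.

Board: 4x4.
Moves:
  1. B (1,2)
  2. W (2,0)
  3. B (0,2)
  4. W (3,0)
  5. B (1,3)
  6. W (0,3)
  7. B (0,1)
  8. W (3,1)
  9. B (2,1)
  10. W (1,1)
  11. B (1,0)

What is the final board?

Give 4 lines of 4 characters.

Answer: .BB.
B.BB
WB..
WW..

Derivation:
Move 1: B@(1,2) -> caps B=0 W=0
Move 2: W@(2,0) -> caps B=0 W=0
Move 3: B@(0,2) -> caps B=0 W=0
Move 4: W@(3,0) -> caps B=0 W=0
Move 5: B@(1,3) -> caps B=0 W=0
Move 6: W@(0,3) -> caps B=0 W=0
Move 7: B@(0,1) -> caps B=0 W=0
Move 8: W@(3,1) -> caps B=0 W=0
Move 9: B@(2,1) -> caps B=0 W=0
Move 10: W@(1,1) -> caps B=0 W=0
Move 11: B@(1,0) -> caps B=1 W=0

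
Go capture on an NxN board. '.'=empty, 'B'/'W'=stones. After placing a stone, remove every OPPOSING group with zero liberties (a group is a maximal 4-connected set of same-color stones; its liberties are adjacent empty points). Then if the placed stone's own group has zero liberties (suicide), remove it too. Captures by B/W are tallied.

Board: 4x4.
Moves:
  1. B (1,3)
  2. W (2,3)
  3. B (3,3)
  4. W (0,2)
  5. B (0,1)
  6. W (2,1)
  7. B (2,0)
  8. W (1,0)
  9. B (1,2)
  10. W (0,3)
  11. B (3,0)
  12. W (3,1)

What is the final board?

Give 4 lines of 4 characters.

Answer: .B..
W.BB
.W.W
.W.B

Derivation:
Move 1: B@(1,3) -> caps B=0 W=0
Move 2: W@(2,3) -> caps B=0 W=0
Move 3: B@(3,3) -> caps B=0 W=0
Move 4: W@(0,2) -> caps B=0 W=0
Move 5: B@(0,1) -> caps B=0 W=0
Move 6: W@(2,1) -> caps B=0 W=0
Move 7: B@(2,0) -> caps B=0 W=0
Move 8: W@(1,0) -> caps B=0 W=0
Move 9: B@(1,2) -> caps B=0 W=0
Move 10: W@(0,3) -> caps B=0 W=0
Move 11: B@(3,0) -> caps B=0 W=0
Move 12: W@(3,1) -> caps B=0 W=2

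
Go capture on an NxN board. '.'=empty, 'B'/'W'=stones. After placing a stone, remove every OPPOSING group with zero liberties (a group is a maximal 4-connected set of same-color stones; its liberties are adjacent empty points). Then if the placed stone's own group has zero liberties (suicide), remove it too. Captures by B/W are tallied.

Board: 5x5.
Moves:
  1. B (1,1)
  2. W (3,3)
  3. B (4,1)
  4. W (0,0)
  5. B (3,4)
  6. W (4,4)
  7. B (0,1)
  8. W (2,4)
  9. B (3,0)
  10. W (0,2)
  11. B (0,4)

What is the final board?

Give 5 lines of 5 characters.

Answer: WBW.B
.B...
....W
B..W.
.B..W

Derivation:
Move 1: B@(1,1) -> caps B=0 W=0
Move 2: W@(3,3) -> caps B=0 W=0
Move 3: B@(4,1) -> caps B=0 W=0
Move 4: W@(0,0) -> caps B=0 W=0
Move 5: B@(3,4) -> caps B=0 W=0
Move 6: W@(4,4) -> caps B=0 W=0
Move 7: B@(0,1) -> caps B=0 W=0
Move 8: W@(2,4) -> caps B=0 W=1
Move 9: B@(3,0) -> caps B=0 W=1
Move 10: W@(0,2) -> caps B=0 W=1
Move 11: B@(0,4) -> caps B=0 W=1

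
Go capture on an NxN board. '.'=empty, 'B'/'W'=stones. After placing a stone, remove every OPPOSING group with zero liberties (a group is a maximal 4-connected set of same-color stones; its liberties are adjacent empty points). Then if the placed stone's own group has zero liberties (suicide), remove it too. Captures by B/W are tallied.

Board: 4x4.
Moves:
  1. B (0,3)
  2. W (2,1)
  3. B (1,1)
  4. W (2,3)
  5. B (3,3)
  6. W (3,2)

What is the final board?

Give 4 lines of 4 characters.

Answer: ...B
.B..
.W.W
..W.

Derivation:
Move 1: B@(0,3) -> caps B=0 W=0
Move 2: W@(2,1) -> caps B=0 W=0
Move 3: B@(1,1) -> caps B=0 W=0
Move 4: W@(2,3) -> caps B=0 W=0
Move 5: B@(3,3) -> caps B=0 W=0
Move 6: W@(3,2) -> caps B=0 W=1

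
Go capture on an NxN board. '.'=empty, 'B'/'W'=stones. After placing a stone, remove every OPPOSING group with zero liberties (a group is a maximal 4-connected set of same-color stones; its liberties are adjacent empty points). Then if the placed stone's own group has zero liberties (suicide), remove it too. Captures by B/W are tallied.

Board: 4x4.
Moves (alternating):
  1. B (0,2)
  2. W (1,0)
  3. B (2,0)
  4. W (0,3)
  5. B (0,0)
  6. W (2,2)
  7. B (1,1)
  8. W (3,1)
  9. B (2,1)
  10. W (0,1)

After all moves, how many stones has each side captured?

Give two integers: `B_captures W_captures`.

Move 1: B@(0,2) -> caps B=0 W=0
Move 2: W@(1,0) -> caps B=0 W=0
Move 3: B@(2,0) -> caps B=0 W=0
Move 4: W@(0,3) -> caps B=0 W=0
Move 5: B@(0,0) -> caps B=0 W=0
Move 6: W@(2,2) -> caps B=0 W=0
Move 7: B@(1,1) -> caps B=1 W=0
Move 8: W@(3,1) -> caps B=1 W=0
Move 9: B@(2,1) -> caps B=1 W=0
Move 10: W@(0,1) -> caps B=1 W=0

Answer: 1 0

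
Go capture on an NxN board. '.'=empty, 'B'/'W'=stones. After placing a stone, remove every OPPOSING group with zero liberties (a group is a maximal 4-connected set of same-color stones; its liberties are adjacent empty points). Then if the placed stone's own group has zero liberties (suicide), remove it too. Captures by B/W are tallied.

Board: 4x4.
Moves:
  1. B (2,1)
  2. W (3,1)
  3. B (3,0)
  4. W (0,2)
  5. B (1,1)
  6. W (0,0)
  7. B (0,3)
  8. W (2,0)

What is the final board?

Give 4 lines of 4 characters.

Move 1: B@(2,1) -> caps B=0 W=0
Move 2: W@(3,1) -> caps B=0 W=0
Move 3: B@(3,0) -> caps B=0 W=0
Move 4: W@(0,2) -> caps B=0 W=0
Move 5: B@(1,1) -> caps B=0 W=0
Move 6: W@(0,0) -> caps B=0 W=0
Move 7: B@(0,3) -> caps B=0 W=0
Move 8: W@(2,0) -> caps B=0 W=1

Answer: W.WB
.B..
WB..
.W..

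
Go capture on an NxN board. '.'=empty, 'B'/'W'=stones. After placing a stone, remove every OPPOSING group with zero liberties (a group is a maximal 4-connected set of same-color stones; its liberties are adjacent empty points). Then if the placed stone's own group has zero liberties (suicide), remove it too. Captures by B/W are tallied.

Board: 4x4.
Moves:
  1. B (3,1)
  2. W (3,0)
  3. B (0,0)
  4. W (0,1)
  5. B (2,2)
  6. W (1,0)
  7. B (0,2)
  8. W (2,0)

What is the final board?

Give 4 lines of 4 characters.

Answer: .WB.
W...
W.B.
WB..

Derivation:
Move 1: B@(3,1) -> caps B=0 W=0
Move 2: W@(3,0) -> caps B=0 W=0
Move 3: B@(0,0) -> caps B=0 W=0
Move 4: W@(0,1) -> caps B=0 W=0
Move 5: B@(2,2) -> caps B=0 W=0
Move 6: W@(1,0) -> caps B=0 W=1
Move 7: B@(0,2) -> caps B=0 W=1
Move 8: W@(2,0) -> caps B=0 W=1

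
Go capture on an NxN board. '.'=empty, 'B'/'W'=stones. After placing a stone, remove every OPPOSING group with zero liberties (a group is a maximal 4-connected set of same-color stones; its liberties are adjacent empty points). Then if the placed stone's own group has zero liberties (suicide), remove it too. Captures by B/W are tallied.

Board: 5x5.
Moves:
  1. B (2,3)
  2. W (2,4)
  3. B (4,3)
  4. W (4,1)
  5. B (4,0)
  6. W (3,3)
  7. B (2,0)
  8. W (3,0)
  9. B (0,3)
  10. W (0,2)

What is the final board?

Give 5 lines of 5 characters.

Answer: ..WB.
.....
B..BW
W..W.
.W.B.

Derivation:
Move 1: B@(2,3) -> caps B=0 W=0
Move 2: W@(2,4) -> caps B=0 W=0
Move 3: B@(4,3) -> caps B=0 W=0
Move 4: W@(4,1) -> caps B=0 W=0
Move 5: B@(4,0) -> caps B=0 W=0
Move 6: W@(3,3) -> caps B=0 W=0
Move 7: B@(2,0) -> caps B=0 W=0
Move 8: W@(3,0) -> caps B=0 W=1
Move 9: B@(0,3) -> caps B=0 W=1
Move 10: W@(0,2) -> caps B=0 W=1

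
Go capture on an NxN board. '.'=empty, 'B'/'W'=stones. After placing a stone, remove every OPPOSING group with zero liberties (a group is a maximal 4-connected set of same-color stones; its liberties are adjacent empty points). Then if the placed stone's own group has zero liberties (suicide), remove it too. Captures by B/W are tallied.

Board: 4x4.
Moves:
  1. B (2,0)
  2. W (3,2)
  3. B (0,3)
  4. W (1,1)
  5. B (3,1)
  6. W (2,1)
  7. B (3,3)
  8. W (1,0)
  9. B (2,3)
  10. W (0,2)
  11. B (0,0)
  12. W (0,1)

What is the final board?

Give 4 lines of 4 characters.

Answer: .WWB
WW..
BW.B
.BWB

Derivation:
Move 1: B@(2,0) -> caps B=0 W=0
Move 2: W@(3,2) -> caps B=0 W=0
Move 3: B@(0,3) -> caps B=0 W=0
Move 4: W@(1,1) -> caps B=0 W=0
Move 5: B@(3,1) -> caps B=0 W=0
Move 6: W@(2,1) -> caps B=0 W=0
Move 7: B@(3,3) -> caps B=0 W=0
Move 8: W@(1,0) -> caps B=0 W=0
Move 9: B@(2,3) -> caps B=0 W=0
Move 10: W@(0,2) -> caps B=0 W=0
Move 11: B@(0,0) -> caps B=0 W=0
Move 12: W@(0,1) -> caps B=0 W=1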